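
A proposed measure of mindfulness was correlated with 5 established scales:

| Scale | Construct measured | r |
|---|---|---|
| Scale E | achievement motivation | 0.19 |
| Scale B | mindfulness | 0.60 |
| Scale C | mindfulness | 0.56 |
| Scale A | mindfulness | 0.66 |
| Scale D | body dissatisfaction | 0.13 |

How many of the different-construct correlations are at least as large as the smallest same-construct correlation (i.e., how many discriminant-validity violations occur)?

Convergent (same construct = mindfulness): Scale B, Scale C, Scale A.
Smallest convergent = 0.56. Discriminant values: 0.19, 0.13; count ≥ 0.56 → 0.

0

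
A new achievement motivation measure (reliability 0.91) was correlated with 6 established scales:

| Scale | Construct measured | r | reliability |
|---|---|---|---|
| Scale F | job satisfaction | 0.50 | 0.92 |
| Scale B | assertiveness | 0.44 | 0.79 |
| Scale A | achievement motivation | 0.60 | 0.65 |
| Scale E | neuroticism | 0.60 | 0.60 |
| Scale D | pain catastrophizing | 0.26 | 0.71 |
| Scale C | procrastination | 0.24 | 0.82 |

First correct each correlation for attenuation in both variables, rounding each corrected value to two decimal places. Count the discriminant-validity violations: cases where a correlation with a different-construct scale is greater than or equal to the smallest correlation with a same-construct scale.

1

Disattenuated r (r / √(r_scale · r_new)):
  Scale F (disc): 0.50 / √(0.92·0.91) = 0.55
  Scale B (disc): 0.44 / √(0.79·0.91) = 0.52
  Scale A (conv): 0.60 / √(0.65·0.91) = 0.78
  Scale E (disc): 0.60 / √(0.60·0.91) = 0.81
  Scale D (disc): 0.26 / √(0.71·0.91) = 0.32
  Scale C (disc): 0.24 / √(0.82·0.91) = 0.28
Smallest convergent = 0.78. Discriminant values: 0.55, 0.52, 0.81, 0.32, 0.28; count ≥ 0.78 → 1.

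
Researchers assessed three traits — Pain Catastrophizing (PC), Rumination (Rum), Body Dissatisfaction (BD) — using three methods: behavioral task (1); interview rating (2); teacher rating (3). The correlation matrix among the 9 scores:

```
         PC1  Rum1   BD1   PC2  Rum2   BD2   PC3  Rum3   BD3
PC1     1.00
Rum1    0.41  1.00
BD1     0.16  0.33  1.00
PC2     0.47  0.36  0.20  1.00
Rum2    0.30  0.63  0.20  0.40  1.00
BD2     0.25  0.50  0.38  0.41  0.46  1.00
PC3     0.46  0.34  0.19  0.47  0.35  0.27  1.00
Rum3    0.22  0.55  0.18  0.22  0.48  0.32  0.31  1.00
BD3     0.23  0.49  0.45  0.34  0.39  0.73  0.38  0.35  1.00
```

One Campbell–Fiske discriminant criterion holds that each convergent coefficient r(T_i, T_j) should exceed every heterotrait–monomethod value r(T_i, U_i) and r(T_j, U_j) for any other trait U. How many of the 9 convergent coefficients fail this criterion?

1

Each convergent coefficient versus the relevant comparison correlations:
PC (methods 1·2): 0.47 vs {0.41, 0.40, 0.16, 0.41} → pass.
PC (methods 1·3): 0.46 vs {0.41, 0.31, 0.16, 0.38} → pass.
PC (methods 2·3): 0.47 vs {0.40, 0.31, 0.41, 0.38} → pass.
Rum (methods 1·2): 0.63 vs {0.41, 0.40, 0.33, 0.46} → pass.
Rum (methods 1·3): 0.55 vs {0.41, 0.31, 0.33, 0.35} → pass.
Rum (methods 2·3): 0.48 vs {0.40, 0.31, 0.46, 0.35} → pass.
BD (methods 1·2): 0.38 vs {0.16, 0.41, 0.33, 0.46} → fail.
BD (methods 1·3): 0.45 vs {0.16, 0.38, 0.33, 0.35} → pass.
BD (methods 2·3): 0.73 vs {0.41, 0.38, 0.46, 0.35} → pass.
1 of 9 fail.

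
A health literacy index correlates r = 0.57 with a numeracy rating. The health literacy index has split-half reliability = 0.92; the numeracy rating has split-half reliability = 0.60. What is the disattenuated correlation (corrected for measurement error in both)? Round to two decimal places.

r_true = r_obs / √(r_xx · r_yy) = 0.57 / √(0.92 × 0.60) = 0.57 / √0.5520 = 0.57 / 0.7430 ≈ 0.77.

0.77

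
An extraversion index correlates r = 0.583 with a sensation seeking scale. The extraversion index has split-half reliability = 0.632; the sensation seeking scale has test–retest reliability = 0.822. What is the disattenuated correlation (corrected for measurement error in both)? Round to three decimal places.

r_true = r_obs / √(r_xx · r_yy) = 0.583 / √(0.632 × 0.822) = 0.583 / √0.519504 = 0.583 / 0.7208 ≈ 0.809.

0.809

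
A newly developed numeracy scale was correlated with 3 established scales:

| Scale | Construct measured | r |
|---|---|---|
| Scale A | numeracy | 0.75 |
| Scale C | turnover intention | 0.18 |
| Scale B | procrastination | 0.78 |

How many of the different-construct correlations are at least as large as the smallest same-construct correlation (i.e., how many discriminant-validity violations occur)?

Convergent (same construct = numeracy): Scale A.
Smallest convergent = 0.75. Discriminant values: 0.18, 0.78; count ≥ 0.75 → 1.

1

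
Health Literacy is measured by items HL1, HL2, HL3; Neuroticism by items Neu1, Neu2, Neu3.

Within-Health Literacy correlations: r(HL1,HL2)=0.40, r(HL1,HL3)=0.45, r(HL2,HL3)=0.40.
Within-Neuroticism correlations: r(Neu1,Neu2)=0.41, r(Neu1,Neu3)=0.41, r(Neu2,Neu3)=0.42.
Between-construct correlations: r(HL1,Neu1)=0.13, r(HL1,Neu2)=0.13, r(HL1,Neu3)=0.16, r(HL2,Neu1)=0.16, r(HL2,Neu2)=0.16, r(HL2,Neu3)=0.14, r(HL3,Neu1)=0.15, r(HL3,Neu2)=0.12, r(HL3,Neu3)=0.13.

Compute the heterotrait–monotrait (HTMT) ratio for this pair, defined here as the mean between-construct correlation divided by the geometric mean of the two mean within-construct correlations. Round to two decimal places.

Between-construct mean = 1.28/9 = 0.1422.
Mean within-HL = 1.25/3 = 0.4167; mean within-Neu = 1.24/3 = 0.4133.
Geometric mean = √(0.4167 × 0.4133) = 0.4150.
HTMT = 0.1422 / 0.4150 = 0.34.

0.34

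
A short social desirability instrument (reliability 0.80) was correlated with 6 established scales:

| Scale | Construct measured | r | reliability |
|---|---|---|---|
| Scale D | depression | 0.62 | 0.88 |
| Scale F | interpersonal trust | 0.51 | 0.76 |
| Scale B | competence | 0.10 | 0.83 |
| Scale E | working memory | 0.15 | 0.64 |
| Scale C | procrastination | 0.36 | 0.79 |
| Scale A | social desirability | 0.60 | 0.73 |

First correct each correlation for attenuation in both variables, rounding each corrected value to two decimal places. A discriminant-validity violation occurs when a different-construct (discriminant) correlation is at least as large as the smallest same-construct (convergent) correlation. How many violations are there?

0

Disattenuated r (r / √(r_scale · r_new)):
  Scale D (disc): 0.62 / √(0.88·0.80) = 0.74
  Scale F (disc): 0.51 / √(0.76·0.80) = 0.65
  Scale B (disc): 0.10 / √(0.83·0.80) = 0.12
  Scale E (disc): 0.15 / √(0.64·0.80) = 0.21
  Scale C (disc): 0.36 / √(0.79·0.80) = 0.45
  Scale A (conv): 0.60 / √(0.73·0.80) = 0.79
Smallest convergent = 0.79. Discriminant values: 0.74, 0.65, 0.12, 0.21, 0.45; count ≥ 0.79 → 0.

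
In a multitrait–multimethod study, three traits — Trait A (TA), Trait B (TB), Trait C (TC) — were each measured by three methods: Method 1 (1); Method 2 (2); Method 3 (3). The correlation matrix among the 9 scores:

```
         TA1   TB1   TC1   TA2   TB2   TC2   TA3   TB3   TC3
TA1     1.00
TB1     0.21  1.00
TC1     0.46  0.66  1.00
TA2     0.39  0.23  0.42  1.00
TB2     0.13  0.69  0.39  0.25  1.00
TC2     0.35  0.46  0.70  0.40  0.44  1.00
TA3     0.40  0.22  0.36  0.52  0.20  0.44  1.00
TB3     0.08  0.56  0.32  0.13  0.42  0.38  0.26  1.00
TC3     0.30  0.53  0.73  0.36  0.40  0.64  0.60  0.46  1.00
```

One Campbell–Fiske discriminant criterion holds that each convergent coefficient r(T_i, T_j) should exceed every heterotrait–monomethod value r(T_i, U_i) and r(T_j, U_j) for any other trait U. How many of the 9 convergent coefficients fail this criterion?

Checking each validity diagonal entry against its comparison values:
TA (methods 1·2): 0.39 vs {0.21, 0.25, 0.46, 0.40} → fail.
TA (methods 1·3): 0.40 vs {0.21, 0.26, 0.46, 0.60} → fail.
TA (methods 2·3): 0.52 vs {0.25, 0.26, 0.40, 0.60} → fail.
TB (methods 1·2): 0.69 vs {0.21, 0.25, 0.66, 0.44} → pass.
TB (methods 1·3): 0.56 vs {0.21, 0.26, 0.66, 0.46} → fail.
TB (methods 2·3): 0.42 vs {0.25, 0.26, 0.44, 0.46} → fail.
TC (methods 1·2): 0.70 vs {0.46, 0.40, 0.66, 0.44} → pass.
TC (methods 1·3): 0.73 vs {0.46, 0.60, 0.66, 0.46} → pass.
TC (methods 2·3): 0.64 vs {0.40, 0.60, 0.44, 0.46} → pass.
5 of 9 fail.

5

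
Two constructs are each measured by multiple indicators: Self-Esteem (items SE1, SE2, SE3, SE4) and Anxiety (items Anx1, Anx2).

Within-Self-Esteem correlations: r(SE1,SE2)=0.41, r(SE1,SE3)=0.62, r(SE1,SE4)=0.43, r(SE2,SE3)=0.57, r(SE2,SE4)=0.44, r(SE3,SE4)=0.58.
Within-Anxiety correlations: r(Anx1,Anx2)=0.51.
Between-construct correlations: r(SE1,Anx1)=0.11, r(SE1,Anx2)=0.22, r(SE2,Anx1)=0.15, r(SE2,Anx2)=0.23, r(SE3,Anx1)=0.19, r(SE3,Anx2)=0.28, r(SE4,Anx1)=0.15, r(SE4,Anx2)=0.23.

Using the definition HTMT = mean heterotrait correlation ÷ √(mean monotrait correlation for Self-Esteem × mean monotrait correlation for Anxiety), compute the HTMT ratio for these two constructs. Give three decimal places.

Mean heterotrait r = 1.56/8 = 0.1950.
Mean within-SE = 3.05/6 = 0.5083; mean within-Anx = 0.51/1 = 0.5100.
Geometric mean = √(0.5083 × 0.5100) = 0.5091.
HTMT = 0.1950 / 0.5091 = 0.383.

0.383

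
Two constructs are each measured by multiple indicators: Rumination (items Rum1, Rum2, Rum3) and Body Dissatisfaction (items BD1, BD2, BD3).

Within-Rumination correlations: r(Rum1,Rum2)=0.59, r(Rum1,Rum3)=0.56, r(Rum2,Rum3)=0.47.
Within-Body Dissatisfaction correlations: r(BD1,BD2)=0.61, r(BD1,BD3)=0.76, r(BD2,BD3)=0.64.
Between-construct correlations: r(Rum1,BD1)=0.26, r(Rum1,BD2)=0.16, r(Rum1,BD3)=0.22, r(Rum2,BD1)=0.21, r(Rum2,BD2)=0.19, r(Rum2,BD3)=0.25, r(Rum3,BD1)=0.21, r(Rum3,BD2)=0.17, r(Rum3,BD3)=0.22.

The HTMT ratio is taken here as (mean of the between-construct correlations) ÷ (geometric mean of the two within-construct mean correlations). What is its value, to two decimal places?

0.35

Mean between = 1.89/9 = 0.2100.
Mean within-Rum = 1.62/3 = 0.5400; mean within-BD = 2.01/3 = 0.6700.
Geometric mean = √(0.5400 × 0.6700) = 0.6015.
HTMT = 0.2100 / 0.6015 = 0.35.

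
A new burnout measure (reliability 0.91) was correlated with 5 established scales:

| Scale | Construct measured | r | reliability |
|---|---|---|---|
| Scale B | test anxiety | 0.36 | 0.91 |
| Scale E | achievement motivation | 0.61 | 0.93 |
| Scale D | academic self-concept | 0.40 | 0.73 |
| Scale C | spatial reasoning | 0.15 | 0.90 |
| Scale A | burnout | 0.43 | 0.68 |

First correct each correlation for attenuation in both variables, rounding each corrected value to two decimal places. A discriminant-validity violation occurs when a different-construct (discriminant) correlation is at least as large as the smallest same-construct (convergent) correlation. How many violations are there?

1

Disattenuated r (r / √(r_scale · r_new)):
  Scale B (disc): 0.36 / √(0.91·0.91) = 0.40
  Scale E (disc): 0.61 / √(0.93·0.91) = 0.66
  Scale D (disc): 0.40 / √(0.73·0.91) = 0.49
  Scale C (disc): 0.15 / √(0.90·0.91) = 0.17
  Scale A (conv): 0.43 / √(0.68·0.91) = 0.55
Smallest convergent = 0.55. Discriminant values: 0.40, 0.66, 0.49, 0.17; count ≥ 0.55 → 1.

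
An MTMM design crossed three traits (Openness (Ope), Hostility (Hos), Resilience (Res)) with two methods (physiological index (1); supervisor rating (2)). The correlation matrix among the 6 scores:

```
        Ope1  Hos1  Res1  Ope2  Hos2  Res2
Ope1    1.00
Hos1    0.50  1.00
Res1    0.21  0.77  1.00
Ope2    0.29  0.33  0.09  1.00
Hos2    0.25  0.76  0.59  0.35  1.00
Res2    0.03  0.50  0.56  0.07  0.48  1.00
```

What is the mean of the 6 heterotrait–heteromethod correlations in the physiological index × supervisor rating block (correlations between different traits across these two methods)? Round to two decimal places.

0.30

HTHM values (method 1 × method 2): 0.25, 0.03, 0.33, 0.50, 0.09, 0.59; mean = 1.79/6 = 0.30.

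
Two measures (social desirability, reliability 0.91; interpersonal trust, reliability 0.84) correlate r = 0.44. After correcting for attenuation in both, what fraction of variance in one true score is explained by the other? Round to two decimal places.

0.25

Disattenuated r = 0.44 / √(0.91 × 0.84) = 0.44 / 0.8743 = 0.5033.
Shared true-score variance = 0.5033² = 0.2533 ≈ 0.25.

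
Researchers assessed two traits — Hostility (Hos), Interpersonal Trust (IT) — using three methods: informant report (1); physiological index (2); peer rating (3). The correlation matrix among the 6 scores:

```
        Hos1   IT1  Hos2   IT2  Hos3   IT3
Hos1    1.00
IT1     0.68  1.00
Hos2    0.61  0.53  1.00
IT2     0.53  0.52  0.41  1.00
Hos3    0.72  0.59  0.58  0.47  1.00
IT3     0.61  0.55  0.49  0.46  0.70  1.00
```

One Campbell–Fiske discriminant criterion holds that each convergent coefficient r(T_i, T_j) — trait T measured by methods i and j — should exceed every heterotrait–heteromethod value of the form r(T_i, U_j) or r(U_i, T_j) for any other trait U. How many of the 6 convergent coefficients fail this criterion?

3

Each convergent coefficient versus the relevant comparison correlations:
Hos (methods 1·2): 0.61 vs {0.53, 0.53} → pass.
Hos (methods 1·3): 0.72 vs {0.61, 0.59} → pass.
Hos (methods 2·3): 0.58 vs {0.49, 0.47} → pass.
IT (methods 1·2): 0.52 vs {0.53, 0.53} → fail.
IT (methods 1·3): 0.55 vs {0.59, 0.61} → fail.
IT (methods 2·3): 0.46 vs {0.47, 0.49} → fail.
3 of 6 fail.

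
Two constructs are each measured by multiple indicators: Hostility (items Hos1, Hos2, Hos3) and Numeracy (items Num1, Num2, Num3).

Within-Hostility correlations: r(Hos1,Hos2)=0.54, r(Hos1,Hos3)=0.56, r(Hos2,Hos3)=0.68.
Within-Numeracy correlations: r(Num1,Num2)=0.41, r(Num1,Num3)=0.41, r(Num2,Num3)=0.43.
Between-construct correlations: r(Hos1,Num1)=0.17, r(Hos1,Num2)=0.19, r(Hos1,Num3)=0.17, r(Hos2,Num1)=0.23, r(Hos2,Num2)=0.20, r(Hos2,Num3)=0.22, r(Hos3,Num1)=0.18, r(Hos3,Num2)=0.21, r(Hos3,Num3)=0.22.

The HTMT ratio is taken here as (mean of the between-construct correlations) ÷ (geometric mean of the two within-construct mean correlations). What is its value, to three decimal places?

Between-construct mean = 1.79/9 = 0.1989.
Mean within-Hos = 1.78/3 = 0.5933; mean within-Num = 1.25/3 = 0.4167.
Geometric mean = √(0.5933 × 0.4167) = 0.4972.
HTMT = 0.1989 / 0.4972 = 0.400.

0.400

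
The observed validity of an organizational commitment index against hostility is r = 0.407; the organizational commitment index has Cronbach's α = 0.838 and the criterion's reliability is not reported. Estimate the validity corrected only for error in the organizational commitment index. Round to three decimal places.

0.445

Single correction: r_c = r_obs / √r_xx = 0.407 / √0.838 = 0.407 / 0.9154 ≈ 0.445.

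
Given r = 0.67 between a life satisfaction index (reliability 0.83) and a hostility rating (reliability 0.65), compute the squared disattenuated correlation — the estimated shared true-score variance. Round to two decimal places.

0.83

Disattenuated r = 0.67 / √(0.83 × 0.65) = 0.67 / 0.7345 = 0.9122.
Shared true-score variance = 0.9122² = 0.8321 ≈ 0.83.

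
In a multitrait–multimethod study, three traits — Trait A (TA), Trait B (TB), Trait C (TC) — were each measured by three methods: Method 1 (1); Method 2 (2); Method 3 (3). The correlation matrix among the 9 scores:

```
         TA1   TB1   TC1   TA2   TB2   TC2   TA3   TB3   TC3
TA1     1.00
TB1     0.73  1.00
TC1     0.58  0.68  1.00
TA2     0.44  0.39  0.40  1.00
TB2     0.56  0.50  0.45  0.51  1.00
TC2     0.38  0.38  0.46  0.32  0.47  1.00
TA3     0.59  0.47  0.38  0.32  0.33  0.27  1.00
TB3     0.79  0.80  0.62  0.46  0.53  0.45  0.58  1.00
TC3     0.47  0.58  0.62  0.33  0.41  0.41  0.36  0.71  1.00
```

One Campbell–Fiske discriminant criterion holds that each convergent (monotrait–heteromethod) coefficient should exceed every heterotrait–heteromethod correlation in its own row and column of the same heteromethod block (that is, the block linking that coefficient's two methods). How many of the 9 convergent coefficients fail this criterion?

Each convergent coefficient versus the relevant comparison correlations:
TA (methods 1·2): 0.44 vs {0.56, 0.39, 0.38, 0.40} → fail.
TA (methods 1·3): 0.59 vs {0.79, 0.47, 0.47, 0.38} → fail.
TA (methods 2·3): 0.32 vs {0.46, 0.33, 0.33, 0.27} → fail.
TB (methods 1·2): 0.50 vs {0.39, 0.56, 0.38, 0.45} → fail.
TB (methods 1·3): 0.80 vs {0.47, 0.79, 0.58, 0.62} → pass.
TB (methods 2·3): 0.53 vs {0.33, 0.46, 0.41, 0.45} → pass.
TC (methods 1·2): 0.46 vs {0.40, 0.38, 0.45, 0.38} → pass.
TC (methods 1·3): 0.62 vs {0.38, 0.47, 0.62, 0.58} → fail.
TC (methods 2·3): 0.41 vs {0.27, 0.33, 0.45, 0.41} → fail.
6 of 9 fail.

6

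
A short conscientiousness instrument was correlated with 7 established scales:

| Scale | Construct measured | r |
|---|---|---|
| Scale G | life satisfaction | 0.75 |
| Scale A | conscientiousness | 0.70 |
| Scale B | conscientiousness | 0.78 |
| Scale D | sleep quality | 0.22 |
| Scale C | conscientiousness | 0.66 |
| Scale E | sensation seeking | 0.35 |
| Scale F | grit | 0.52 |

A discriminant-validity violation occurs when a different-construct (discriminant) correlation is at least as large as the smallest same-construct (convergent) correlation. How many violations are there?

Convergent (same construct = conscientiousness): Scale A, Scale B, Scale C.
Smallest convergent = 0.66. Discriminant values: 0.75, 0.22, 0.35, 0.52; count ≥ 0.66 → 1.

1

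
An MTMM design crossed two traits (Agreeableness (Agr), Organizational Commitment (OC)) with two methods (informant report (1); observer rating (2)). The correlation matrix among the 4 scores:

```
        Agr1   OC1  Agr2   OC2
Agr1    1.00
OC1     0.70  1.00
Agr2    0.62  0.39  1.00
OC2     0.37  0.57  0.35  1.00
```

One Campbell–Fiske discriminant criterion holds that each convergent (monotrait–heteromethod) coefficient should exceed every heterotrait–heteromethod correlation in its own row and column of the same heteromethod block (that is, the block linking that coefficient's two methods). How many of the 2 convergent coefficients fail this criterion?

Checking each validity diagonal entry against its comparison values:
Agr (methods 1·2): 0.62 vs {0.37, 0.39} → pass.
OC (methods 1·2): 0.57 vs {0.39, 0.37} → pass.
0 of 2 fail.

0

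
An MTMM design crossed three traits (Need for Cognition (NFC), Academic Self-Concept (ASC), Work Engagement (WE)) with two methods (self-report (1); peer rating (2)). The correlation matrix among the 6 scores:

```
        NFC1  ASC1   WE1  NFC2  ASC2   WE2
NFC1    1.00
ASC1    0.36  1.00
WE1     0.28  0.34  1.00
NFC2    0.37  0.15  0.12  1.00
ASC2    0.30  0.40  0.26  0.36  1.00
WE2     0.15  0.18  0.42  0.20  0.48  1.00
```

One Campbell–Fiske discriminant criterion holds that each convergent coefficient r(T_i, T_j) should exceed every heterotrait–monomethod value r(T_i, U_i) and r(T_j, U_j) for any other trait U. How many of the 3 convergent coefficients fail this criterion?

2

Convergent coefficients and their comparison sets:
NFC (methods 1·2): 0.37 vs {0.36, 0.36, 0.28, 0.20} → pass.
ASC (methods 1·2): 0.40 vs {0.36, 0.36, 0.34, 0.48} → fail.
WE (methods 1·2): 0.42 vs {0.28, 0.20, 0.34, 0.48} → fail.
2 of 3 fail.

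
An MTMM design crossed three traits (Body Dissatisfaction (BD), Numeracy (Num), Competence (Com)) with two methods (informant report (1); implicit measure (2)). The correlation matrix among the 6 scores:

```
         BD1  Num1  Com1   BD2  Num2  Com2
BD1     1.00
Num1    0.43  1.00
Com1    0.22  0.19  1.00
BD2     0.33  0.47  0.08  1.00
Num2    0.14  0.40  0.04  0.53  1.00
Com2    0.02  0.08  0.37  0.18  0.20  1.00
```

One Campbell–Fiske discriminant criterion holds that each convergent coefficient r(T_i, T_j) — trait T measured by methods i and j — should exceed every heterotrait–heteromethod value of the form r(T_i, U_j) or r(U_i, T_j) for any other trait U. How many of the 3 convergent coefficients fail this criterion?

Each convergent coefficient versus the relevant comparison correlations:
BD (methods 1·2): 0.33 vs {0.14, 0.47, 0.02, 0.08} → fail.
Num (methods 1·2): 0.40 vs {0.47, 0.14, 0.08, 0.04} → fail.
Com (methods 1·2): 0.37 vs {0.08, 0.02, 0.04, 0.08} → pass.
2 of 3 fail.

2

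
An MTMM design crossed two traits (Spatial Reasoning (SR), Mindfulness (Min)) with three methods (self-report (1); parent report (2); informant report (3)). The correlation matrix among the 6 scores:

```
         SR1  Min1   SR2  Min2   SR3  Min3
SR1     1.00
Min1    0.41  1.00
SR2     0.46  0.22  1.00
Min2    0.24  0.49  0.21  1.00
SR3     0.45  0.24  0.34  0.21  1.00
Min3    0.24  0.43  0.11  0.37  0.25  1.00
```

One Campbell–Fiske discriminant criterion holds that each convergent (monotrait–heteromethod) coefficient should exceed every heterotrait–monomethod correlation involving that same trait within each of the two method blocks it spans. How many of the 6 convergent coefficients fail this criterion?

0

Checking each validity diagonal entry against its comparison values:
SR (methods 1·2): 0.46 vs {0.41, 0.21} → pass.
SR (methods 1·3): 0.45 vs {0.41, 0.25} → pass.
SR (methods 2·3): 0.34 vs {0.21, 0.25} → pass.
Min (methods 1·2): 0.49 vs {0.41, 0.21} → pass.
Min (methods 1·3): 0.43 vs {0.41, 0.25} → pass.
Min (methods 2·3): 0.37 vs {0.21, 0.25} → pass.
0 of 6 fail.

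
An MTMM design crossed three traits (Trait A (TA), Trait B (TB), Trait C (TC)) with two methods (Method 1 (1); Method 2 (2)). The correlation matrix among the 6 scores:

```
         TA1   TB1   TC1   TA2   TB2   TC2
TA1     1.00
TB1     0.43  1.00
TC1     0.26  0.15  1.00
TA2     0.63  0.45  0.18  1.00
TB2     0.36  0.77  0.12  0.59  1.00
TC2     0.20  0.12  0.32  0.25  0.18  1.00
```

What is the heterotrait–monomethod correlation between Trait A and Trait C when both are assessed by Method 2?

Different traits, same method: r(TA2, TC2) = 0.25.

0.25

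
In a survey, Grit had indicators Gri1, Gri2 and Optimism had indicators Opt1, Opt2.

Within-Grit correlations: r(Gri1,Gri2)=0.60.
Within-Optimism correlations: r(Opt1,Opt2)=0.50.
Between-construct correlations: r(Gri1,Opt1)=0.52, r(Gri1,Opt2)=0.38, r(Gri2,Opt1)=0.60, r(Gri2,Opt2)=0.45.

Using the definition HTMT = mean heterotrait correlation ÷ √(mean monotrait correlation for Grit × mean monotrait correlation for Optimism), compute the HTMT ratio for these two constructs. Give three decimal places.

0.890

Between-construct mean = 1.95/4 = 0.4875.
Mean within-Gri = 0.60/1 = 0.6000; mean within-Opt = 0.50/1 = 0.5000.
Geometric mean = √(0.6000 × 0.5000) = 0.5477.
HTMT = 0.4875 / 0.5477 = 0.890.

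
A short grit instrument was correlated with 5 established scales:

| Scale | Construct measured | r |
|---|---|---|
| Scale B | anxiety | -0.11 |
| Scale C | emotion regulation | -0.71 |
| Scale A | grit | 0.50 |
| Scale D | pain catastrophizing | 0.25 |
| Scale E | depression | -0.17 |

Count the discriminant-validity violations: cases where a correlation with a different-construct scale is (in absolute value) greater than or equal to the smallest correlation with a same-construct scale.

1

Convergent (same construct = grit): Scale A.
Smallest convergent = 0.50. Discriminant |r|: 0.11, 0.71, 0.25, 0.17; count ≥ 0.50 → 1.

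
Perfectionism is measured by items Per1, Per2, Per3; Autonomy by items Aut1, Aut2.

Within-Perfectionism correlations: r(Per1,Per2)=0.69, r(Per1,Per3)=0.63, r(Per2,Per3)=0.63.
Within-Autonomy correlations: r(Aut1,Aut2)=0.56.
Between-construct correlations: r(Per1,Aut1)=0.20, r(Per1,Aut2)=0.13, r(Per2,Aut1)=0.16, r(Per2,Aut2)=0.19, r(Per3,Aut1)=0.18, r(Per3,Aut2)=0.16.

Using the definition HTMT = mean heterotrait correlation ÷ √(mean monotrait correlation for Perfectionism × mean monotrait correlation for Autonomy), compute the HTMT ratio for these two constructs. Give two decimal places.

0.28

Mean heterotrait r = 1.02/6 = 0.1700.
Mean within-Per = 1.95/3 = 0.6500; mean within-Aut = 0.56/1 = 0.5600.
Geometric mean = √(0.6500 × 0.5600) = 0.6033.
HTMT = 0.1700 / 0.6033 = 0.28.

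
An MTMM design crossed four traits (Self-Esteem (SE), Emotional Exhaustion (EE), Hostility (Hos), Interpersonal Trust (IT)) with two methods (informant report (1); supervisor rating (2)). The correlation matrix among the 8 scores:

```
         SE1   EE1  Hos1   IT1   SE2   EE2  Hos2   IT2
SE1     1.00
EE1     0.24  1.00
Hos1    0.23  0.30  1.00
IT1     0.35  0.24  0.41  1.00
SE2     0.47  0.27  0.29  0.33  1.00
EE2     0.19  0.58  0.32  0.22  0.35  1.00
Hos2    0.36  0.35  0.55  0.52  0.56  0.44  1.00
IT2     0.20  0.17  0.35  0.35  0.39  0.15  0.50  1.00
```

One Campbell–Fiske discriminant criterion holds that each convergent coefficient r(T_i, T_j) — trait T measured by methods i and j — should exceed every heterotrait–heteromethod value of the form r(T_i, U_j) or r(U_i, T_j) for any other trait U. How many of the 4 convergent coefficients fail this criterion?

1

Each convergent coefficient versus the relevant comparison correlations:
SE (methods 1·2): 0.47 vs {0.19, 0.27, 0.36, 0.29, 0.20, 0.33} → pass.
EE (methods 1·2): 0.58 vs {0.27, 0.19, 0.35, 0.32, 0.17, 0.22} → pass.
Hos (methods 1·2): 0.55 vs {0.29, 0.36, 0.32, 0.35, 0.35, 0.52} → pass.
IT (methods 1·2): 0.35 vs {0.33, 0.20, 0.22, 0.17, 0.52, 0.35} → fail.
1 of 4 fail.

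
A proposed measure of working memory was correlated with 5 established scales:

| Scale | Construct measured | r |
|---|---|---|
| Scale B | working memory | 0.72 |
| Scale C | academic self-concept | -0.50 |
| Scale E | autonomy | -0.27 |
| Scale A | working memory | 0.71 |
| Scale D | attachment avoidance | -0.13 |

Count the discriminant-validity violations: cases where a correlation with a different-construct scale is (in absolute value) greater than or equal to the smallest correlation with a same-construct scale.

Convergent (same construct = working memory): Scale B, Scale A.
Smallest convergent = 0.71. Discriminant |r|: 0.50, 0.27, 0.13; count ≥ 0.71 → 0.

0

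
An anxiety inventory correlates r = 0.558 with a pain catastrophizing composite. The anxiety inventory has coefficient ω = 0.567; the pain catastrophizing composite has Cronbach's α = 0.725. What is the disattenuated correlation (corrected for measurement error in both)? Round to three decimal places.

r_true = r_obs / √(r_xx · r_yy) = 0.558 / √(0.567 × 0.725) = 0.558 / √0.411075 = 0.558 / 0.6412 ≈ 0.870.

0.870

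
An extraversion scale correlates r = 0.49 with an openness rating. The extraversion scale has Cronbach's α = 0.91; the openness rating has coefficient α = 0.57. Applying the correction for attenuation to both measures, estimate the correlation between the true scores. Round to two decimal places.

0.68

r_true = r_obs / √(r_xx · r_yy) = 0.49 / √(0.91 × 0.57) = 0.49 / √0.5187 = 0.49 / 0.7202 ≈ 0.68.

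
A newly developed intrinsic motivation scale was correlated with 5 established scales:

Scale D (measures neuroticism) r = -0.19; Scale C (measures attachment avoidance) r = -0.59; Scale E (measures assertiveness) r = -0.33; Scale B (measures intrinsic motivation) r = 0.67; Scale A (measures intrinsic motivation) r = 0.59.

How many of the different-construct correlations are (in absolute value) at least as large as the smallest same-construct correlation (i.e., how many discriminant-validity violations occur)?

1

Convergent (same construct = intrinsic motivation): Scale B, Scale A.
Smallest convergent = 0.59. Discriminant |r|: 0.19, 0.59, 0.33; count ≥ 0.59 → 1.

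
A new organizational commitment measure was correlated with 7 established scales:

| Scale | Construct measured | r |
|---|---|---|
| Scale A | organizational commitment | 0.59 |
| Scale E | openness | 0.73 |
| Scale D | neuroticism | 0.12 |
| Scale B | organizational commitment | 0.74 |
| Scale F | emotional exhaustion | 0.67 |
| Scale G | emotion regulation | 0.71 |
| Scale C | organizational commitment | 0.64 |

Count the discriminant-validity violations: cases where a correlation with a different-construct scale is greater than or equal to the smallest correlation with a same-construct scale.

3

Convergent (same construct = organizational commitment): Scale A, Scale B, Scale C.
Smallest convergent = 0.59. Discriminant values: 0.73, 0.12, 0.67, 0.71; count ≥ 0.59 → 3.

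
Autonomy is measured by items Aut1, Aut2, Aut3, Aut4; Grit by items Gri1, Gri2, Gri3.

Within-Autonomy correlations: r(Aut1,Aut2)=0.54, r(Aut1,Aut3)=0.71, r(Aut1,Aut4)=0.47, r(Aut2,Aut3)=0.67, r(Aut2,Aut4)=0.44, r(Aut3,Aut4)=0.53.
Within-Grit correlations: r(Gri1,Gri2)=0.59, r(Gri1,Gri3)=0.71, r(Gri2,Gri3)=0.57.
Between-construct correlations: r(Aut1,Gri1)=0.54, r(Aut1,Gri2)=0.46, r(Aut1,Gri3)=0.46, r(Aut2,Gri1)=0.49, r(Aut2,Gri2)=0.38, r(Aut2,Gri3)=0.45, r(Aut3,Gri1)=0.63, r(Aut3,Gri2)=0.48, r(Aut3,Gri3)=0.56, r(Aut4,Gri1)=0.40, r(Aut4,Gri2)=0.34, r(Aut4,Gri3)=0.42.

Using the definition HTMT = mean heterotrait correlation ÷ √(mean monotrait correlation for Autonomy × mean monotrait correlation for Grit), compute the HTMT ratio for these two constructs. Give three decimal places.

Mean between = 5.61/12 = 0.4675.
Mean within-Aut = 3.36/6 = 0.5600; mean within-Gri = 1.87/3 = 0.6233.
Geometric mean = √(0.5600 × 0.6233) = 0.5908.
HTMT = 0.4675 / 0.5908 = 0.791.

0.791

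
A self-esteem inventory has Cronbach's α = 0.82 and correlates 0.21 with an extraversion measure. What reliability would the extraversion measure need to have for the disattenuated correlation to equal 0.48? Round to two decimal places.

0.23

r_true = r_obs / √(r_xx · r_yy) ⇒ 0.48 = 0.21 / √(0.82 · r_yy).
√(0.82 · r_yy) = 0.21 / 0.48 = 0.4375; 0.82 · r_yy = 0.1914; r_yy = 0.1914 / 0.82 ≈ 0.23.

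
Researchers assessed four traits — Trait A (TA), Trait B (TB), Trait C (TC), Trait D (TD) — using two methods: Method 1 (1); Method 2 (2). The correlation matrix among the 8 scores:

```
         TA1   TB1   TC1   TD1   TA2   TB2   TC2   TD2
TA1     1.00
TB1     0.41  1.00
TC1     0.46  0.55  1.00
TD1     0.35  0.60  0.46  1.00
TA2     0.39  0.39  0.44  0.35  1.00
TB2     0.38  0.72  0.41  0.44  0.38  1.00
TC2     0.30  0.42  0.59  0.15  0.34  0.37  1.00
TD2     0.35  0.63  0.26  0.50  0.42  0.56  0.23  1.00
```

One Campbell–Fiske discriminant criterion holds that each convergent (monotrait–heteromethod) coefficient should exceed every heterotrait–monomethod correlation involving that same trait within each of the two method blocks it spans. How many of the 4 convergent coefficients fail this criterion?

Convergent coefficients and their comparison sets:
TA (methods 1·2): 0.39 vs {0.41, 0.38, 0.46, 0.34, 0.35, 0.42} → fail.
TB (methods 1·2): 0.72 vs {0.41, 0.38, 0.55, 0.37, 0.60, 0.56} → pass.
TC (methods 1·2): 0.59 vs {0.46, 0.34, 0.55, 0.37, 0.46, 0.23} → pass.
TD (methods 1·2): 0.50 vs {0.35, 0.42, 0.60, 0.56, 0.46, 0.23} → fail.
2 of 4 fail.

2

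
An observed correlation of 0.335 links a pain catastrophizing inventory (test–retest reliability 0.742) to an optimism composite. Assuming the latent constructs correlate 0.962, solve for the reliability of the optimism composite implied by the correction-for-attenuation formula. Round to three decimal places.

r_true = r_obs / √(r_xx · r_yy) ⇒ 0.962 = 0.335 / √(0.742 · r_yy).
√(0.742 · r_yy) = 0.335 / 0.962 = 0.3482; 0.742 · r_yy = 0.1212; r_yy = 0.1212 / 0.742 ≈ 0.163.

0.163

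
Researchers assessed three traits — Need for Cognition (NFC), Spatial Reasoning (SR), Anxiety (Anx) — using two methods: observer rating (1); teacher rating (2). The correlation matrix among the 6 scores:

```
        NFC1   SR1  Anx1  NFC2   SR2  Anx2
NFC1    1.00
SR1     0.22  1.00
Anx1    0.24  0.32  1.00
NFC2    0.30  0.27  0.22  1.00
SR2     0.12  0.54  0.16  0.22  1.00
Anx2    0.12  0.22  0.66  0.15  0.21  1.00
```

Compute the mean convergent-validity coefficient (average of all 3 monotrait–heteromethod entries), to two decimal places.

Convergent values: 0.30, 0.54, 0.66; mean = 1.50/3 = 0.50.

0.50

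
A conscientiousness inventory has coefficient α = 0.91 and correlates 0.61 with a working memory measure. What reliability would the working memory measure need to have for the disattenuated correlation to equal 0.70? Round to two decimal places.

0.83

r_true = r_obs / √(r_xx · r_yy) ⇒ 0.70 = 0.61 / √(0.91 · r_yy).
√(0.91 · r_yy) = 0.61 / 0.70 = 0.8714; 0.91 · r_yy = 0.7593; r_yy = 0.7593 / 0.91 ≈ 0.83.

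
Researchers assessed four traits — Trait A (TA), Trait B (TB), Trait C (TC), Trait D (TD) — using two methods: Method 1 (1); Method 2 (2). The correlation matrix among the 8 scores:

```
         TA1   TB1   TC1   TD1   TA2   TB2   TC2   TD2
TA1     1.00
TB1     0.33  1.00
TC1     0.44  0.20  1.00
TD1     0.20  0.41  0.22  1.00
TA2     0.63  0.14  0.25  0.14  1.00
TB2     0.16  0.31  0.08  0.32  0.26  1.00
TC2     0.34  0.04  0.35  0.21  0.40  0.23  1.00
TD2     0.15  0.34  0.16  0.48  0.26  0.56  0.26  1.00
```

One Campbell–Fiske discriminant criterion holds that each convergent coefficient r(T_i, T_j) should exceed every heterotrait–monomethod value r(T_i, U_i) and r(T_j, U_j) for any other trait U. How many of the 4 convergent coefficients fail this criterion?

Checking each validity diagonal entry against its comparison values:
TA (methods 1·2): 0.63 vs {0.33, 0.26, 0.44, 0.40, 0.20, 0.26} → pass.
TB (methods 1·2): 0.31 vs {0.33, 0.26, 0.20, 0.23, 0.41, 0.56} → fail.
TC (methods 1·2): 0.35 vs {0.44, 0.40, 0.20, 0.23, 0.22, 0.26} → fail.
TD (methods 1·2): 0.48 vs {0.20, 0.26, 0.41, 0.56, 0.22, 0.26} → fail.
3 of 4 fail.

3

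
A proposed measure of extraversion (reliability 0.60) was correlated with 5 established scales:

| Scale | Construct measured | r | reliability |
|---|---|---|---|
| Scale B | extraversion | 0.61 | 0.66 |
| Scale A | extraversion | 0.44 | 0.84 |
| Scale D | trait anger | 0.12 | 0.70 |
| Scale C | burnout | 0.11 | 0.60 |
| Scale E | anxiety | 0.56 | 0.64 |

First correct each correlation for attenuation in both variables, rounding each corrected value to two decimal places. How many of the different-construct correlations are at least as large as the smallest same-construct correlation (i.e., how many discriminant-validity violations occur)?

Disattenuated r (r / √(r_scale · r_new)):
  Scale B (conv): 0.61 / √(0.66·0.60) = 0.97
  Scale A (conv): 0.44 / √(0.84·0.60) = 0.62
  Scale D (disc): 0.12 / √(0.70·0.60) = 0.19
  Scale C (disc): 0.11 / √(0.60·0.60) = 0.18
  Scale E (disc): 0.56 / √(0.64·0.60) = 0.90
Smallest convergent = 0.62. Discriminant values: 0.19, 0.18, 0.90; count ≥ 0.62 → 1.

1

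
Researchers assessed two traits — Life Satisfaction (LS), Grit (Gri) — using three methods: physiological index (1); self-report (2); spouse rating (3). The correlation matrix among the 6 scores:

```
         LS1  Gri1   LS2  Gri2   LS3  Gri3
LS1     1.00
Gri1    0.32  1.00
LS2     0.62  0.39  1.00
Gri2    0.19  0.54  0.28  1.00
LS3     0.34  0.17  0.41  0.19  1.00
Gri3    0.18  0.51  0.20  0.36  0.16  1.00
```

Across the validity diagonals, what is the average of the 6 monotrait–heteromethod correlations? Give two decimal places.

0.46

Convergent values: 0.62, 0.34, 0.41, 0.54, 0.51, 0.36; mean = 2.78/6 = 0.46.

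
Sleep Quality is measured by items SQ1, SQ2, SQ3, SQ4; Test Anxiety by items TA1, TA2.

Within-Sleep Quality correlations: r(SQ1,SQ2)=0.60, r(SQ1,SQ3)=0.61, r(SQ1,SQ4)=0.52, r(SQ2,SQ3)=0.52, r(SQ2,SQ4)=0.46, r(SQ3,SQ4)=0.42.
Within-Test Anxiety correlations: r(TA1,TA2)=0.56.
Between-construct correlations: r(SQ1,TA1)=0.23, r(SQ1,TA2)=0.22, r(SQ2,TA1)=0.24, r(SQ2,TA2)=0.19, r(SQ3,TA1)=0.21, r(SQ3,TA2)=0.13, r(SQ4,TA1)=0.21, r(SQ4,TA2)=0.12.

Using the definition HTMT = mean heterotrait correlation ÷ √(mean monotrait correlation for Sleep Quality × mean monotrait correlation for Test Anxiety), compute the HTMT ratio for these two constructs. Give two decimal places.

0.36

Mean heterotrait r = 1.55/8 = 0.1938.
Mean within-SQ = 3.13/6 = 0.5217; mean within-TA = 0.56/1 = 0.5600.
Geometric mean = √(0.5217 × 0.5600) = 0.5405.
HTMT = 0.1938 / 0.5405 = 0.36.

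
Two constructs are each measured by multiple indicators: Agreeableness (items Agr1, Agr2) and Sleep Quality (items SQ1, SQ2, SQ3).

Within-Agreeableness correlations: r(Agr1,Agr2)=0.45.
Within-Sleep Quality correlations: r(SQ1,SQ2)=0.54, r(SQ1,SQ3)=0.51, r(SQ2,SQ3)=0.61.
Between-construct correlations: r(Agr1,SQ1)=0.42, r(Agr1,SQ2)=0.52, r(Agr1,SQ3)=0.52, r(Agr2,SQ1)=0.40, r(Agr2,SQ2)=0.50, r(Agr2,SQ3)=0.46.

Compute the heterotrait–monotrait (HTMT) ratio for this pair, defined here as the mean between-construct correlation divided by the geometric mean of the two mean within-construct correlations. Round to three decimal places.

Mean between = 2.82/6 = 0.4700.
Mean within-Agr = 0.45/1 = 0.4500; mean within-SQ = 1.66/3 = 0.5533.
Geometric mean = √(0.4500 × 0.5533) = 0.4990.
HTMT = 0.4700 / 0.4990 = 0.942.

0.942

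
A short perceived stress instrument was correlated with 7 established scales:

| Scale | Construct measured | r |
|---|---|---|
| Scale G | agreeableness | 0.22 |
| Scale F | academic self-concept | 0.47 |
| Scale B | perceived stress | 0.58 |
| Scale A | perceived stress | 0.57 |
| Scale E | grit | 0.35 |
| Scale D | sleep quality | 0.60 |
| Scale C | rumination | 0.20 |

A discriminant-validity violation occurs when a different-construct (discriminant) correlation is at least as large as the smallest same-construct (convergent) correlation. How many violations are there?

Convergent (same construct = perceived stress): Scale B, Scale A.
Smallest convergent = 0.57. Discriminant values: 0.22, 0.47, 0.35, 0.60, 0.20; count ≥ 0.57 → 1.

1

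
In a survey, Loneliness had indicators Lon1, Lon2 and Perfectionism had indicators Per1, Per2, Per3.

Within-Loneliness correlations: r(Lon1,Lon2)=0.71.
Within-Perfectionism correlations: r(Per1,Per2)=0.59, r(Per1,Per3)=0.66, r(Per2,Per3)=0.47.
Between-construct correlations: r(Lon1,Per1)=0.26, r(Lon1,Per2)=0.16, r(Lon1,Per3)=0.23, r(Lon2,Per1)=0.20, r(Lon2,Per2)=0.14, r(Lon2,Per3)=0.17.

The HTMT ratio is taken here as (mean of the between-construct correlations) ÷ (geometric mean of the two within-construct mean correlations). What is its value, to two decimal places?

Between-construct mean = 1.16/6 = 0.1933.
Mean within-Lon = 0.71/1 = 0.7100; mean within-Per = 1.72/3 = 0.5733.
Geometric mean = √(0.7100 × 0.5733) = 0.6380.
HTMT = 0.1933 / 0.6380 = 0.30.

0.30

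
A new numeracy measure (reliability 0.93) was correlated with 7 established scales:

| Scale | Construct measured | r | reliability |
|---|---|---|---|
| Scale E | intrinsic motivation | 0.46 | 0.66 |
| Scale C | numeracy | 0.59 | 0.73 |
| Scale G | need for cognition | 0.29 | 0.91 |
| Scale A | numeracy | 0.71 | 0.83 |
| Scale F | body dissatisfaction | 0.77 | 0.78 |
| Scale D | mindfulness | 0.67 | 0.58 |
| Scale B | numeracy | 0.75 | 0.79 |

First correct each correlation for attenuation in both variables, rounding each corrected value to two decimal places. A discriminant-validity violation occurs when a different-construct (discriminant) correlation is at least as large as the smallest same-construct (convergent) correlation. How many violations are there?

Disattenuated r (r / √(r_scale · r_new)):
  Scale E (disc): 0.46 / √(0.66·0.93) = 0.59
  Scale C (conv): 0.59 / √(0.73·0.93) = 0.72
  Scale G (disc): 0.29 / √(0.91·0.93) = 0.32
  Scale A (conv): 0.71 / √(0.83·0.93) = 0.81
  Scale F (disc): 0.77 / √(0.78·0.93) = 0.90
  Scale D (disc): 0.67 / √(0.58·0.93) = 0.91
  Scale B (conv): 0.75 / √(0.79·0.93) = 0.87
Smallest convergent = 0.72. Discriminant values: 0.59, 0.32, 0.90, 0.91; count ≥ 0.72 → 2.

2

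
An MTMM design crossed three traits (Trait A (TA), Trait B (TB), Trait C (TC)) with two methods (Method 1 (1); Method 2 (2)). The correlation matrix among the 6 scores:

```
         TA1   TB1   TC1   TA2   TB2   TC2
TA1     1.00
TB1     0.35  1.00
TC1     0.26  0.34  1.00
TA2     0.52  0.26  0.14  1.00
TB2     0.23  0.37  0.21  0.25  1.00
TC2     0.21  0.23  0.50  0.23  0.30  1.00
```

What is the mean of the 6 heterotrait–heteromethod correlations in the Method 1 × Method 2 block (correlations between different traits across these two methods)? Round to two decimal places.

0.21

HTHM values (method 1 × method 2): 0.23, 0.21, 0.26, 0.23, 0.14, 0.21; mean = 1.28/6 = 0.21.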